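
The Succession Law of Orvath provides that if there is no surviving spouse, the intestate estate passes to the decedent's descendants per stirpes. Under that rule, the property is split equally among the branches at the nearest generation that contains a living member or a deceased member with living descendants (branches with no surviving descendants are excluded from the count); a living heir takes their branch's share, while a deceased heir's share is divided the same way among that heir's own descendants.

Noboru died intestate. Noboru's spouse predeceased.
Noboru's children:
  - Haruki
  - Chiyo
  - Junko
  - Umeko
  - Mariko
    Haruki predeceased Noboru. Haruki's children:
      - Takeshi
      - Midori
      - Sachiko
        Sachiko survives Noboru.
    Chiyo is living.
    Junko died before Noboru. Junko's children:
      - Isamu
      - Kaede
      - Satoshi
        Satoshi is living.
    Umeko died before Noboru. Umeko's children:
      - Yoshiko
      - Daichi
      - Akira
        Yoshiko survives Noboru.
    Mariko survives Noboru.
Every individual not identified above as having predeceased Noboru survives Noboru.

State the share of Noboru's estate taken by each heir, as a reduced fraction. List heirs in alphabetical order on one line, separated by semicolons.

Akira 1/15; Chiyo 1/5; Daichi 1/15; Isamu 1/15; Kaede 1/15; Mariko 1/5; Midori 1/15; Sachiko 1/15; Satoshi 1/15; Takeshi 1/15; Yoshiko 1/15

There is no surviving spouse, so the entire estate passes to Noboru's descendants per stirpes.
The estate is divided into 5 equal shares of 1/5 among Haruki, Chiyo, Junko, Umeko, Mariko.
Haruki predeceased; the 1/5 allotted to Haruki's branch passes to Haruki's issue by representation.
The 1/5 is divided into 3 equal shares of 1/15 among Takeshi, Midori, Sachiko.
Takeshi is living and takes 1/15.
Midori is living and takes 1/15.
Sachiko is living and takes 1/15.
Chiyo is living and takes 1/5.
Junko predeceased; the 1/5 allotted to Junko's branch passes to Junko's issue by representation.
The 1/5 is divided into 3 equal shares of 1/15 among Isamu, Kaede, Satoshi.
Isamu is living and takes 1/15.
Kaede is living and takes 1/15.
Satoshi is living and takes 1/15.
Umeko predeceased; the 1/5 allotted to Umeko's branch passes to Umeko's issue by representation.
The 1/5 is divided into 3 equal shares of 1/15 among Yoshiko, Daichi, Akira.
Yoshiko is living and takes 1/15.
Daichi is living and takes 1/15.
Akira is living and takes 1/15.
Mariko is living and takes 1/5.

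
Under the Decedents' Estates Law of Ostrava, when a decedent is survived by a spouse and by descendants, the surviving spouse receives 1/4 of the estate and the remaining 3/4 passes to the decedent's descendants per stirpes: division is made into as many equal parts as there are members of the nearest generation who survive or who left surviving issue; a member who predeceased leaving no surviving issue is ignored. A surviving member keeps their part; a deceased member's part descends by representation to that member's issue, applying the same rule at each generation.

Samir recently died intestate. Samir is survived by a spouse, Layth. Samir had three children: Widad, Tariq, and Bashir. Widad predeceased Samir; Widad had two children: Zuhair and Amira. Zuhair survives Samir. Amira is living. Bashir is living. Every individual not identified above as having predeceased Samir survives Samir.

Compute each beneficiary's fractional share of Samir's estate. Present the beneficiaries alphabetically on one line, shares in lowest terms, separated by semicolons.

Layth, as surviving spouse, takes 1/4.
The remaining 3/4 passes to Samir's descendants per stirpes.
The 3/4 is divided into 3 equal shares of 1/4 among Widad, Tariq, Bashir.
Widad predeceased; the 1/4 allotted to Widad's branch passes to Widad's issue by representation.
The 1/4 is divided into 2 equal shares of 1/8 among Zuhair, Amira.
Zuhair is living and takes 1/8.
Amira is living and takes 1/8.
Tariq is living and takes 1/4.
Bashir is living and takes 1/4.

Amira 1/8; Bashir 1/4; Layth 1/4; Tariq 1/4; Zuhair 1/8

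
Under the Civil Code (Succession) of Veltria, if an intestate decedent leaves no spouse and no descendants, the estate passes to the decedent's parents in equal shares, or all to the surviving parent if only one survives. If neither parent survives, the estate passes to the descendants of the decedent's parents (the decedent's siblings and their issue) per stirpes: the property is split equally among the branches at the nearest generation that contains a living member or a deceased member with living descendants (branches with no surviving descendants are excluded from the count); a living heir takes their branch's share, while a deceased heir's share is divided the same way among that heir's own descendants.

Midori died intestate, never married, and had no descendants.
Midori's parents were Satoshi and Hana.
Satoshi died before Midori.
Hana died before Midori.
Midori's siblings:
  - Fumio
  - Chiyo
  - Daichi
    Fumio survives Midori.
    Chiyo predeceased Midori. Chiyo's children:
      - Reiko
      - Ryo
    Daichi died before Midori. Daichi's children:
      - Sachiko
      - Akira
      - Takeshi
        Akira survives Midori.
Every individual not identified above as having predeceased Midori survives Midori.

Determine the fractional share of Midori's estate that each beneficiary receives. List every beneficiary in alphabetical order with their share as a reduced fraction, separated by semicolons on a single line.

Akira 1/9; Fumio 1/3; Reiko 1/6; Ryo 1/6; Sachiko 1/9; Takeshi 1/9

Neither parent survives and there are no descendants, so the estate passes to Midori's siblings and their issue per stirpes.
The estate is divided into 3 equal shares of 1/3 among Fumio, Chiyo, Daichi.
Fumio is living and takes 1/3.
Chiyo predeceased; the 1/3 allotted to Chiyo's branch passes to Chiyo's issue by representation.
The 1/3 is divided into 2 equal shares of 1/6 among Reiko, Ryo.
Reiko is living and takes 1/6.
Ryo is living and takes 1/6.
Daichi predeceased; the 1/3 allotted to Daichi's branch passes to Daichi's issue by representation.
The 1/3 is divided into 3 equal shares of 1/9 among Sachiko, Akira, Takeshi.
Sachiko is living and takes 1/9.
Akira is living and takes 1/9.
Takeshi is living and takes 1/9.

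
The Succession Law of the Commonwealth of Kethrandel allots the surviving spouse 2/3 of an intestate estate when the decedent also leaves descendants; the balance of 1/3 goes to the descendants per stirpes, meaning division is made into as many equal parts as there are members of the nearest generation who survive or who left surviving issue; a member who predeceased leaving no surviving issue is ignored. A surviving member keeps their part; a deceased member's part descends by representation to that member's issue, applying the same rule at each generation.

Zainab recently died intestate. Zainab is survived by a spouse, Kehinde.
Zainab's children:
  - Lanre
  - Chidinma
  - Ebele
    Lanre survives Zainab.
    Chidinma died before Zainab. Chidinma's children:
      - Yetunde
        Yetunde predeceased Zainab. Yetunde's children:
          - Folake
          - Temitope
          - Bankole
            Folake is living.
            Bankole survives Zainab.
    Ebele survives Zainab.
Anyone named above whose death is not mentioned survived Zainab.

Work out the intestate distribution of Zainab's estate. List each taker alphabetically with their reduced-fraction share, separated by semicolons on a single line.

Bankole 1/27; Ebele 1/9; Folake 1/27; Kehinde 2/3; Lanre 1/9; Temitope 1/27

Kehinde, as surviving spouse, takes 2/3.
The remaining 1/3 passes to Zainab's descendants per stirpes.
The 1/3 is divided into 3 equal shares of 1/9 among Lanre, Chidinma, Ebele.
Lanre is living and takes 1/9.
Chidinma predeceased; the 1/9 allotted to Chidinma's branch passes to Chidinma's issue by representation.
Yetunde's line is the sole branch at this level, so the full 1/9 passes to Yetunde's issue by representation.
The 1/9 is divided into 3 equal shares of 1/27 among Folake, Temitope, Bankole.
Folake is living and takes 1/27.
Temitope is living and takes 1/27.
Bankole is living and takes 1/27.
Ebele is living and takes 1/9.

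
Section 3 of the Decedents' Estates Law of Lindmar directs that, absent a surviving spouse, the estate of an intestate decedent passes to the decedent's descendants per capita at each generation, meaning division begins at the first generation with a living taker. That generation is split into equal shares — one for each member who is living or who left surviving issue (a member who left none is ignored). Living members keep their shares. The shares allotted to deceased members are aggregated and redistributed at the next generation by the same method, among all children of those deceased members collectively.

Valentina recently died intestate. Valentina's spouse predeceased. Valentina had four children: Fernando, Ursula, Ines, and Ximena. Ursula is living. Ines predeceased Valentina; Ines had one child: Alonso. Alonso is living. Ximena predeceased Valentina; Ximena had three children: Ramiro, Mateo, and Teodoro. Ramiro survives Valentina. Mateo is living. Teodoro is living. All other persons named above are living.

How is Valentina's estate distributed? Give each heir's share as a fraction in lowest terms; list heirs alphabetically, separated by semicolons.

Alonso 1/8; Fernando 1/4; Mateo 1/8; Ramiro 1/8; Teodoro 1/8; Ursula 1/4

There is no surviving spouse, so the entire estate passes to Valentina's descendants per capita at each generation.
At generation 1 (Fernando, Ursula, Ines, Ximena) there are 4 shares of (1)/4 = 1/4 each.
Living: Fernando and Ursula — each takes 1/4.
Deceased: Ines and Ximena. Their combined 1/2 is pooled and carried to generation 2.
At generation 2 (Alonso, Ramiro, Mateo, Teodoro) there are 4 shares of (1/2)/4 = 1/8 each.
Living: Alonso, Ramiro, Mateo, and Teodoro — each takes 1/8.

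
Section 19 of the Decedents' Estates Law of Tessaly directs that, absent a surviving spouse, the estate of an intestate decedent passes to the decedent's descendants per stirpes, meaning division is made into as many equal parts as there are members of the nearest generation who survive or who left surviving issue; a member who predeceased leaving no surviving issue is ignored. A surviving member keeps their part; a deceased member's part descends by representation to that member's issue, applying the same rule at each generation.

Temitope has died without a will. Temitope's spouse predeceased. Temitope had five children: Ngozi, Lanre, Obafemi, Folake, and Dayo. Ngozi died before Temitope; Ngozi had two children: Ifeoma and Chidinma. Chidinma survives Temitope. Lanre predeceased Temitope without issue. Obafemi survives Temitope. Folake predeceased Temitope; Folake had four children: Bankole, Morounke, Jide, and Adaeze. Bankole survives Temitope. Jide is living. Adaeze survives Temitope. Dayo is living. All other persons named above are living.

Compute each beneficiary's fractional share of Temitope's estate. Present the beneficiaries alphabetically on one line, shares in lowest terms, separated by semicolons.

There is no surviving spouse, so the entire estate passes to Temitope's descendants per stirpes.
Lanre left no surviving issue, so that branch lapses and is disregarded.
The estate is divided into 4 equal shares of 1/4 among Ngozi, Obafemi, Folake, Dayo.
Ngozi predeceased; the 1/4 allotted to Ngozi's branch passes to Ngozi's issue by representation.
The 1/4 is divided into 2 equal shares of 1/8 among Ifeoma, Chidinma.
Ifeoma is living and takes 1/8.
Chidinma is living and takes 1/8.
Obafemi is living and takes 1/4.
Folake predeceased; the 1/4 allotted to Folake's branch passes to Folake's issue by representation.
The 1/4 is divided into 4 equal shares of 1/16 among Bankole, Morounke, Jide, Adaeze.
Bankole is living and takes 1/16.
Morounke is living and takes 1/16.
Jide is living and takes 1/16.
Adaeze is living and takes 1/16.
Dayo is living and takes 1/4.

Adaeze 1/16; Bankole 1/16; Chidinma 1/8; Dayo 1/4; Ifeoma 1/8; Jide 1/16; Morounke 1/16; Obafemi 1/4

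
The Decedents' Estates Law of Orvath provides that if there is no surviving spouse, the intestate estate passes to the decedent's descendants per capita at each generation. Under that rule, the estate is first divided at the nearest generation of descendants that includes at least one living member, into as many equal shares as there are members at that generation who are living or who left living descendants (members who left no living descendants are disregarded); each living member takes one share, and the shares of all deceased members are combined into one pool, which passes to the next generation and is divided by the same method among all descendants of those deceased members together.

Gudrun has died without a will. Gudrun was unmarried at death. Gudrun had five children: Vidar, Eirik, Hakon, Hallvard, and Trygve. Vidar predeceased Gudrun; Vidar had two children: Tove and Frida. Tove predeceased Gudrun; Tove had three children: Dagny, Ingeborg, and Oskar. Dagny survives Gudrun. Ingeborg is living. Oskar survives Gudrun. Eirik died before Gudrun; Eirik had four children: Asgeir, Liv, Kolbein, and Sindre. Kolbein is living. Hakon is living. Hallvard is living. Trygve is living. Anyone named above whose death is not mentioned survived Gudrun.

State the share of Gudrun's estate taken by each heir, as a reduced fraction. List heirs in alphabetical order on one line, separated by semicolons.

There is no surviving spouse, so the entire estate passes to Gudrun's descendants per capita at each generation.
At generation 1 (Vidar, Eirik, Hakon, Hallvard, Trygve) there are 5 shares of (1)/5 = 1/5 each.
Living: Hakon, Hallvard, and Trygve — each takes 1/5.
Deceased: Vidar and Eirik. Their combined 2/5 is pooled and carried to generation 2.
At generation 2 (Tove, Frida, Asgeir, Liv, Kolbein, Sindre) there are 6 shares of (2/5)/6 = 1/15 each.
Living: Frida, Asgeir, Liv, Kolbein, and Sindre — each takes 1/15.
Deceased: Tove. That 1/15 share is carried to generation 3.
At generation 3 (Dagny, Ingeborg, Oskar) there are 3 shares of (1/15)/3 = 1/45 each.
Living: Dagny, Ingeborg, and Oskar — each takes 1/45.

Asgeir 1/15; Dagny 1/45; Frida 1/15; Hakon 1/5; Hallvard 1/5; Ingeborg 1/45; Kolbein 1/15; Liv 1/15; Oskar 1/45; Sindre 1/15; Trygve 1/5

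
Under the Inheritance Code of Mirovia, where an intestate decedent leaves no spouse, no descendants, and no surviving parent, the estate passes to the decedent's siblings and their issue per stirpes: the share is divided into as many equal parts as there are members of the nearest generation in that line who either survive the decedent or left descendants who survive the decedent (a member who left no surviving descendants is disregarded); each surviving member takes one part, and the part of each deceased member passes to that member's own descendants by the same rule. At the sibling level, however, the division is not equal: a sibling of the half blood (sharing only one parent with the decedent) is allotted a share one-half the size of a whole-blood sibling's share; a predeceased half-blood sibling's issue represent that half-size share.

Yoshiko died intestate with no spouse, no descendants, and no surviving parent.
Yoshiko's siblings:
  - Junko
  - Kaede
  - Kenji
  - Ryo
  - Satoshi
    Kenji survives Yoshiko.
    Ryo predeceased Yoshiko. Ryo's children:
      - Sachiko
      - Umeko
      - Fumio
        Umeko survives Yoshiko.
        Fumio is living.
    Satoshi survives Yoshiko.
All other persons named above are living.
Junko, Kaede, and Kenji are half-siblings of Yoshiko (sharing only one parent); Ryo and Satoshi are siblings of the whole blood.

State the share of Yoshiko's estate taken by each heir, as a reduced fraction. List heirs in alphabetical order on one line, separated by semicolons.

Fumio 2/21; Junko 1/7; Kaede 1/7; Kenji 1/7; Sachiko 2/21; Satoshi 2/7; Umeko 2/21

No spouse, descendants, or parent survives, so the estate passes to Yoshiko's siblings per stirpes.
Half-blood siblings count for one-half the weight of whole-blood siblings at the initial division.
Dividing 1 in proportion to weights (total weight 7/2): Junko (weight 1/2) → 1/7; Kaede (weight 1/2) → 1/7; Kenji (weight 1/2) → 1/7; Ryo (weight 1) → 2/7; Satoshi (weight 1) → 2/7.
Junko is living and takes 1/7.
Kaede is living and takes 1/7.
Kenji is living and takes 1/7.
Ryo predeceased; the 2/7 allotted to Ryo's branch passes to Ryo's issue by representation.
The 2/7 is divided into 3 equal shares of 2/21 among Sachiko, Umeko, Fumio.
Sachiko is living and takes 2/21.
Umeko is living and takes 2/21.
Fumio is living and takes 2/21.
Satoshi is living and takes 2/7.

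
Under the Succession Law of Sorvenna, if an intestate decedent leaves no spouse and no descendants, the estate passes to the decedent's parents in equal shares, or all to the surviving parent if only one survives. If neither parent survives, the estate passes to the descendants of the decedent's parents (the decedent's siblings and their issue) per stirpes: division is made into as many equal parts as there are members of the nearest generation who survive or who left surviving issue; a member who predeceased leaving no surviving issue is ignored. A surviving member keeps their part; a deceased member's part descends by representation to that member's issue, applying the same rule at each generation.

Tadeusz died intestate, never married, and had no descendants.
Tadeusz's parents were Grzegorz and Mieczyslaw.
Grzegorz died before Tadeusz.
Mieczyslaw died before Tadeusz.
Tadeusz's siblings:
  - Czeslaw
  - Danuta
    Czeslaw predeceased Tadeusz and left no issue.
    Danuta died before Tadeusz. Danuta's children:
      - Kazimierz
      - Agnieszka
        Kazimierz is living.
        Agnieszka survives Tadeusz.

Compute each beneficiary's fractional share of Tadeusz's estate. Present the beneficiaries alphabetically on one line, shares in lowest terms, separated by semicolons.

Agnieszka 1/2; Kazimierz 1/2

Neither parent survives and there are no descendants, so the estate passes to Tadeusz's siblings and their issue per stirpes.
Czeslaw left no surviving issue, so that branch lapses and is disregarded.
Danuta's line is the sole branch at this level, so the full 1 passes to Danuta's issue by representation.
The estate is divided into 2 equal shares of 1/2 among Kazimierz, Agnieszka.
Kazimierz is living and takes 1/2.
Agnieszka is living and takes 1/2.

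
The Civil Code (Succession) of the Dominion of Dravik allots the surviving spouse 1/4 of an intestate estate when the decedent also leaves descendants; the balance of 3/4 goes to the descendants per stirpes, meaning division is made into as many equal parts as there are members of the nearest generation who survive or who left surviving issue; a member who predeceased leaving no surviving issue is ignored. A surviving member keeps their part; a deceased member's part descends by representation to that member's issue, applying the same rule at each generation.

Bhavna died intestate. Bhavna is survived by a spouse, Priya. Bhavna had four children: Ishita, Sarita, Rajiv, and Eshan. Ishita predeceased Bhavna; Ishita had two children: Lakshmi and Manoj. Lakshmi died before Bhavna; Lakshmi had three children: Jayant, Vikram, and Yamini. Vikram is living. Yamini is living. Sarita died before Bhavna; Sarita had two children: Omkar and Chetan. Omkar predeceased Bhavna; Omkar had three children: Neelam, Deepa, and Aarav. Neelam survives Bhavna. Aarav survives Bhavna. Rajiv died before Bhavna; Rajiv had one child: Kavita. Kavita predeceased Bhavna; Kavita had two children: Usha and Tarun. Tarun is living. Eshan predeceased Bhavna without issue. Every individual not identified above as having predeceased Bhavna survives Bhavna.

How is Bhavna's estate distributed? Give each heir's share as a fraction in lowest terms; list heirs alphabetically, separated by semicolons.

Priya, as surviving spouse, takes 1/4.
The remaining 3/4 passes to Bhavna's descendants per stirpes.
Eshan left no surviving issue, so that branch lapses and is disregarded.
The 3/4 is divided into 3 equal shares of 1/4 among Ishita, Sarita, Rajiv.
Ishita predeceased; the 1/4 allotted to Ishita's branch passes to Ishita's issue by representation.
The 1/4 is divided into 2 equal shares of 1/8 among Lakshmi, Manoj.
Lakshmi predeceased; the 1/8 allotted to Lakshmi's branch passes to Lakshmi's issue by representation.
The 1/8 is divided into 3 equal shares of 1/24 among Jayant, Vikram, Yamini.
Jayant is living and takes 1/24.
Vikram is living and takes 1/24.
Yamini is living and takes 1/24.
Manoj is living and takes 1/8.
Sarita predeceased; the 1/4 allotted to Sarita's branch passes to Sarita's issue by representation.
The 1/4 is divided into 2 equal shares of 1/8 among Omkar, Chetan.
Omkar predeceased; the 1/8 allotted to Omkar's branch passes to Omkar's issue by representation.
The 1/8 is divided into 3 equal shares of 1/24 among Neelam, Deepa, Aarav.
Neelam is living and takes 1/24.
Deepa is living and takes 1/24.
Aarav is living and takes 1/24.
Chetan is living and takes 1/8.
Rajiv predeceased; the 1/4 allotted to Rajiv's branch passes to Rajiv's issue by representation.
Kavita's line is the sole branch at this level, so the full 1/4 passes to Kavita's issue by representation.
The 1/4 is divided into 2 equal shares of 1/8 among Usha, Tarun.
Usha is living and takes 1/8.
Tarun is living and takes 1/8.

Aarav 1/24; Chetan 1/8; Deepa 1/24; Jayant 1/24; Manoj 1/8; Neelam 1/24; Priya 1/4; Tarun 1/8; Usha 1/8; Vikram 1/24; Yamini 1/24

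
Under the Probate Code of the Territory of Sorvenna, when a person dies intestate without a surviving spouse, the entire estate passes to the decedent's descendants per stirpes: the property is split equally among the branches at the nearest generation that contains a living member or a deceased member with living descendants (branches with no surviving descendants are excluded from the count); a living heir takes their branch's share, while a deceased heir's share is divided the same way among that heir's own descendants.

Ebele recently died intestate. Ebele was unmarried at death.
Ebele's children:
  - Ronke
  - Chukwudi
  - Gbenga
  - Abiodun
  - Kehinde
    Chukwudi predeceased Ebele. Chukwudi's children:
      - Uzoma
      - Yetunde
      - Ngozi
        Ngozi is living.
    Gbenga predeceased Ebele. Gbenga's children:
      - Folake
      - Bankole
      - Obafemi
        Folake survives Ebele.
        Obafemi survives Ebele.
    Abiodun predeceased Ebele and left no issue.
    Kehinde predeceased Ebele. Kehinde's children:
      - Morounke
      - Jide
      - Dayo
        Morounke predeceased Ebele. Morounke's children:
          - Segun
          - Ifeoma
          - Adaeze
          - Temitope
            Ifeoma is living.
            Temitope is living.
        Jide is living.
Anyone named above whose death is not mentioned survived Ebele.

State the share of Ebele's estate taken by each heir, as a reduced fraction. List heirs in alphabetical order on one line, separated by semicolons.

Adaeze 1/48; Bankole 1/12; Dayo 1/12; Folake 1/12; Ifeoma 1/48; Jide 1/12; Ngozi 1/12; Obafemi 1/12; Ronke 1/4; Segun 1/48; Temitope 1/48; Uzoma 1/12; Yetunde 1/12

There is no surviving spouse, so the entire estate passes to Ebele's descendants per stirpes.
Abiodun left no surviving issue, so that branch lapses and is disregarded.
The estate is divided into 4 equal shares of 1/4 among Ronke, Chukwudi, Gbenga, Kehinde.
Ronke is living and takes 1/4.
Chukwudi predeceased; the 1/4 allotted to Chukwudi's branch passes to Chukwudi's issue by representation.
The 1/4 is divided into 3 equal shares of 1/12 among Uzoma, Yetunde, Ngozi.
Uzoma is living and takes 1/12.
Yetunde is living and takes 1/12.
Ngozi is living and takes 1/12.
Gbenga predeceased; the 1/4 allotted to Gbenga's branch passes to Gbenga's issue by representation.
The 1/4 is divided into 3 equal shares of 1/12 among Folake, Bankole, Obafemi.
Folake is living and takes 1/12.
Bankole is living and takes 1/12.
Obafemi is living and takes 1/12.
Kehinde predeceased; the 1/4 allotted to Kehinde's branch passes to Kehinde's issue by representation.
The 1/4 is divided into 3 equal shares of 1/12 among Morounke, Jide, Dayo.
Morounke predeceased; the 1/12 allotted to Morounke's branch passes to Morounke's issue by representation.
The 1/12 is divided into 4 equal shares of 1/48 among Segun, Ifeoma, Adaeze, Temitope.
Segun is living and takes 1/48.
Ifeoma is living and takes 1/48.
Adaeze is living and takes 1/48.
Temitope is living and takes 1/48.
Jide is living and takes 1/12.
Dayo is living and takes 1/12.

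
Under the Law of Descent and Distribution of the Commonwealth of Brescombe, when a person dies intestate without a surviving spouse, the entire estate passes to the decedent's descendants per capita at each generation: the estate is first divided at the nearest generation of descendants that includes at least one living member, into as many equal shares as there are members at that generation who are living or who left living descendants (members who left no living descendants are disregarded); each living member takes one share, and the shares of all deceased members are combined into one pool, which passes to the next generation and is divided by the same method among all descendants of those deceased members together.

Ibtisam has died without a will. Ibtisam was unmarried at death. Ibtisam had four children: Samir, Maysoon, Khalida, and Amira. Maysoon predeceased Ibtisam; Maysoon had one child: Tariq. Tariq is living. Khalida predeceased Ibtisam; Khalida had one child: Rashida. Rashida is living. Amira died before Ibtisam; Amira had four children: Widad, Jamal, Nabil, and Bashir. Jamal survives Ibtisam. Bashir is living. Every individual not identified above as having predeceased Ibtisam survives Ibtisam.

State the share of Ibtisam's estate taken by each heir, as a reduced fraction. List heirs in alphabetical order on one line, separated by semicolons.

Bashir 1/8; Jamal 1/8; Nabil 1/8; Rashida 1/8; Samir 1/4; Tariq 1/8; Widad 1/8

There is no surviving spouse, so the entire estate passes to Ibtisam's descendants per capita at each generation.
At generation 1 (Samir, Maysoon, Khalida, Amira) there are 4 shares of (1)/4 = 1/4 each.
Living: Samir — each takes 1/4.
Deceased: Maysoon, Khalida, and Amira. Their combined 3/4 is pooled and carried to generation 2.
At generation 2 (Tariq, Rashida, Widad, Jamal, Nabil, Bashir) there are 6 shares of (3/4)/6 = 1/8 each.
Living: Tariq, Rashida, Widad, Jamal, Nabil, and Bashir — each takes 1/8.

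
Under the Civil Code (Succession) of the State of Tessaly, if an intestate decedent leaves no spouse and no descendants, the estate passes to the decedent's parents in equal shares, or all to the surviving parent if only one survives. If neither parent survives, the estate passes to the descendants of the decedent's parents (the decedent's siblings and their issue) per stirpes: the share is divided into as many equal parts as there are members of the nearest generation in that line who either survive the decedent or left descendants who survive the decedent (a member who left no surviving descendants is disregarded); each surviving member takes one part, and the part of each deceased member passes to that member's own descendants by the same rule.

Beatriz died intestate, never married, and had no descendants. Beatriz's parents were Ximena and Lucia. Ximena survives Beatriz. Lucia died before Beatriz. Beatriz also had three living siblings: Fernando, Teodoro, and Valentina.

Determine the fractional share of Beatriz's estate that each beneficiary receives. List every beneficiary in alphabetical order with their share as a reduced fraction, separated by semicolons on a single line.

Ximena 1

Only one parent, Ximena, survives, so Ximena takes the entire estate. The siblings take nothing because a surviving parent has priority.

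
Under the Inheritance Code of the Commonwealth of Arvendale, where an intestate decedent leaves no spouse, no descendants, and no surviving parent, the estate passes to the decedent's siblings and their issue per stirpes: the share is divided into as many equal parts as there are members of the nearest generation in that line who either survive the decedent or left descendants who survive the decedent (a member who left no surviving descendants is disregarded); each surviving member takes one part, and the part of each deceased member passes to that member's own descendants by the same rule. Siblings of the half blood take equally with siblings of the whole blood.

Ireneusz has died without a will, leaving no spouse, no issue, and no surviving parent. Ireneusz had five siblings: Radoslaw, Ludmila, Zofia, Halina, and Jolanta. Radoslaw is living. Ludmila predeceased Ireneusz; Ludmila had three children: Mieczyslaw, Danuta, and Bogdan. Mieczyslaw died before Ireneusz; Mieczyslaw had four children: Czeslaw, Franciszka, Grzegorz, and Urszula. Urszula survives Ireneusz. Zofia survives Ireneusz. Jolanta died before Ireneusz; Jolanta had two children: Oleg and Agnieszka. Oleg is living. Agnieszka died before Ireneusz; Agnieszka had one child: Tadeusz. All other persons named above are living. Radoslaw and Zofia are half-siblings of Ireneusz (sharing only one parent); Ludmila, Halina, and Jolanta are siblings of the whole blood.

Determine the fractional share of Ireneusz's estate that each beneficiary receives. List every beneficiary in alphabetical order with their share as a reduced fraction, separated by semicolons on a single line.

No spouse, descendants, or parent survives, so the estate passes to Ireneusz's siblings per stirpes.
Half-blood and whole-blood siblings take equally under the stated rule.
The estate is divided into 5 equal shares of 1/5 among Radoslaw, Ludmila, Zofia, Halina, Jolanta.
Radoslaw is living and takes 1/5.
Ludmila predeceased; the 1/5 allotted to Ludmila's branch passes to Ludmila's issue by representation.
The 1/5 is divided into 3 equal shares of 1/15 among Mieczyslaw, Danuta, Bogdan.
Mieczyslaw predeceased; the 1/15 allotted to Mieczyslaw's branch passes to Mieczyslaw's issue by representation.
The 1/15 is divided into 4 equal shares of 1/60 among Czeslaw, Franciszka, Grzegorz, Urszula.
Czeslaw is living and takes 1/60.
Franciszka is living and takes 1/60.
Grzegorz is living and takes 1/60.
Urszula is living and takes 1/60.
Danuta is living and takes 1/15.
Bogdan is living and takes 1/15.
Zofia is living and takes 1/5.
Halina is living and takes 1/5.
Jolanta predeceased; the 1/5 allotted to Jolanta's branch passes to Jolanta's issue by representation.
The 1/5 is divided into 2 equal shares of 1/10 among Oleg, Agnieszka.
Oleg is living and takes 1/10.
Agnieszka predeceased; the 1/10 allotted to Agnieszka's branch passes to Agnieszka's issue by representation.
Tadeusz is the sole taker at this level and receives the full 1/10.

Bogdan 1/15; Czeslaw 1/60; Danuta 1/15; Franciszka 1/60; Grzegorz 1/60; Halina 1/5; Oleg 1/10; Radoslaw 1/5; Tadeusz 1/10; Urszula 1/60; Zofia 1/5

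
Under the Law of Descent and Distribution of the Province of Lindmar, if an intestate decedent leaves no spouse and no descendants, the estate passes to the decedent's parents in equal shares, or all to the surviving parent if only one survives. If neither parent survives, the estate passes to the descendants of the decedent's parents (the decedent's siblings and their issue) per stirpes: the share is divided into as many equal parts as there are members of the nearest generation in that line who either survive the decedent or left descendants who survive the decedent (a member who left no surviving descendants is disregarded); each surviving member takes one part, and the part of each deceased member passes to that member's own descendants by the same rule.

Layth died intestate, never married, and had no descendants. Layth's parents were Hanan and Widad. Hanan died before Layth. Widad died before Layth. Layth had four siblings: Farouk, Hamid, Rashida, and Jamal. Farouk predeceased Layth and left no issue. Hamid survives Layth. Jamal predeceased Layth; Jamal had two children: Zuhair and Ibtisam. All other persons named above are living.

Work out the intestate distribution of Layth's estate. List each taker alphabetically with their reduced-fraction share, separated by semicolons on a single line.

Neither parent survives and there are no descendants, so the estate passes to Layth's siblings and their issue per stirpes.
Farouk left no surviving issue, so that branch lapses and is disregarded.
The estate is divided into 3 equal shares of 1/3 among Hamid, Rashida, Jamal.
Hamid is living and takes 1/3.
Rashida is living and takes 1/3.
Jamal predeceased; the 1/3 allotted to Jamal's branch passes to Jamal's issue by representation.
The 1/3 is divided into 2 equal shares of 1/6 among Zuhair, Ibtisam.
Zuhair is living and takes 1/6.
Ibtisam is living and takes 1/6.

Hamid 1/3; Ibtisam 1/6; Rashida 1/3; Zuhair 1/6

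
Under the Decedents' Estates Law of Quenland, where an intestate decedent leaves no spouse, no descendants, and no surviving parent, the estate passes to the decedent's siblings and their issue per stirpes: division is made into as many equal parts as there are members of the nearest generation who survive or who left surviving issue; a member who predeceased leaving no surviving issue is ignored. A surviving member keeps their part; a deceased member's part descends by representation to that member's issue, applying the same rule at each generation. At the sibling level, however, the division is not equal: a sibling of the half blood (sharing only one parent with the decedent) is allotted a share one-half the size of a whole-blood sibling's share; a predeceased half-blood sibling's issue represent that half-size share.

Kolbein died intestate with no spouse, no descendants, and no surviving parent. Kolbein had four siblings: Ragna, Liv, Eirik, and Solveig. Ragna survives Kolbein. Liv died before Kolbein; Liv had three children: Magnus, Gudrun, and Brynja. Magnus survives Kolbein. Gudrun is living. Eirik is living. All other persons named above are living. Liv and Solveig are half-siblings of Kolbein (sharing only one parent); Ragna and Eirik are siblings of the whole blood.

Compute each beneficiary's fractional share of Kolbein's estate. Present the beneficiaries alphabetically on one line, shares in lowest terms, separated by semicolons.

No spouse, descendants, or parent survives, so the estate passes to Kolbein's siblings per stirpes.
Half-blood siblings count for one-half the weight of whole-blood siblings at the initial division.
Dividing 1 in proportion to weights (total weight 3): Ragna (weight 1) → 1/3; Liv (weight 1/2) → 1/6; Eirik (weight 1) → 1/3; Solveig (weight 1/2) → 1/6.
Ragna is living and takes 1/3.
Liv predeceased; the 1/6 allotted to Liv's branch passes to Liv's issue by representation.
The 1/6 is divided into 3 equal shares of 1/18 among Magnus, Gudrun, Brynja.
Magnus is living and takes 1/18.
Gudrun is living and takes 1/18.
Brynja is living and takes 1/18.
Eirik is living and takes 1/3.
Solveig is living and takes 1/6.

Brynja 1/18; Eirik 1/3; Gudrun 1/18; Magnus 1/18; Ragna 1/3; Solveig 1/6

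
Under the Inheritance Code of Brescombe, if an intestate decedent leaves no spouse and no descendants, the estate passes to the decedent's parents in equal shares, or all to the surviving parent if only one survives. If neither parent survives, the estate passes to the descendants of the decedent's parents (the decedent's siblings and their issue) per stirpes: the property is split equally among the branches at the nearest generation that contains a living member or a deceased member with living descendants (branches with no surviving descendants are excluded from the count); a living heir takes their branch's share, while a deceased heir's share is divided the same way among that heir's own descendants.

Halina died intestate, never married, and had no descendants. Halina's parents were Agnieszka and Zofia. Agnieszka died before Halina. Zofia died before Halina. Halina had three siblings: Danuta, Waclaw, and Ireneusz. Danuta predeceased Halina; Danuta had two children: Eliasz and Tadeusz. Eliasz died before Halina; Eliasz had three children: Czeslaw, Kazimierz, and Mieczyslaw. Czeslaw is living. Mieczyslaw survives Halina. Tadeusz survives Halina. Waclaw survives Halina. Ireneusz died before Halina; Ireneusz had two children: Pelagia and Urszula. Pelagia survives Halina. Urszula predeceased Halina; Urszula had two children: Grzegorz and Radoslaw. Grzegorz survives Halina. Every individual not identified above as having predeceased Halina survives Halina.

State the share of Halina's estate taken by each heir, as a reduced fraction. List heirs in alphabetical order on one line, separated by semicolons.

Neither parent survives and there are no descendants, so the estate passes to Halina's siblings and their issue per stirpes.
The estate is divided into 3 equal shares of 1/3 among Danuta, Waclaw, Ireneusz.
Danuta predeceased; the 1/3 allotted to Danuta's branch passes to Danuta's issue by representation.
The 1/3 is divided into 2 equal shares of 1/6 among Eliasz, Tadeusz.
Eliasz predeceased; the 1/6 allotted to Eliasz's branch passes to Eliasz's issue by representation.
The 1/6 is divided into 3 equal shares of 1/18 among Czeslaw, Kazimierz, Mieczyslaw.
Czeslaw is living and takes 1/18.
Kazimierz is living and takes 1/18.
Mieczyslaw is living and takes 1/18.
Tadeusz is living and takes 1/6.
Waclaw is living and takes 1/3.
Ireneusz predeceased; the 1/3 allotted to Ireneusz's branch passes to Ireneusz's issue by representation.
The 1/3 is divided into 2 equal shares of 1/6 among Pelagia, Urszula.
Pelagia is living and takes 1/6.
Urszula predeceased; the 1/6 allotted to Urszula's branch passes to Urszula's issue by representation.
The 1/6 is divided into 2 equal shares of 1/12 among Grzegorz, Radoslaw.
Grzegorz is living and takes 1/12.
Radoslaw is living and takes 1/12.

Czeslaw 1/18; Grzegorz 1/12; Kazimierz 1/18; Mieczyslaw 1/18; Pelagia 1/6; Radoslaw 1/12; Tadeusz 1/6; Waclaw 1/3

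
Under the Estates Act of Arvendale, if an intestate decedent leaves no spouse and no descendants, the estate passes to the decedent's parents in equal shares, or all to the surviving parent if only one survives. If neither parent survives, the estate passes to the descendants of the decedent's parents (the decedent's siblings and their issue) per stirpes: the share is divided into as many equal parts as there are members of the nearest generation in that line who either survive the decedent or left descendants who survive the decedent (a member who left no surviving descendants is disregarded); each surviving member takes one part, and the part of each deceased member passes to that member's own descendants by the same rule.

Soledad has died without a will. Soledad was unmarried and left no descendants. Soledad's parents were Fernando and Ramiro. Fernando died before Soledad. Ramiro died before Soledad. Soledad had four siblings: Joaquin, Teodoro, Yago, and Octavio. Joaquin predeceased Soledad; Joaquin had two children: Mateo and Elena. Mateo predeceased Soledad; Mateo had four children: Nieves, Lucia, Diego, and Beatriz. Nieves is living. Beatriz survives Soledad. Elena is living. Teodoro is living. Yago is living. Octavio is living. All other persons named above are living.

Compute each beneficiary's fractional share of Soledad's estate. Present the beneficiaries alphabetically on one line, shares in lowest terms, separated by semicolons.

Neither parent survives and there are no descendants, so the estate passes to Soledad's siblings and their issue per stirpes.
The estate is divided into 4 equal shares of 1/4 among Joaquin, Teodoro, Yago, Octavio.
Joaquin predeceased; the 1/4 allotted to Joaquin's branch passes to Joaquin's issue by representation.
The 1/4 is divided into 2 equal shares of 1/8 among Mateo, Elena.
Mateo predeceased; the 1/8 allotted to Mateo's branch passes to Mateo's issue by representation.
The 1/8 is divided into 4 equal shares of 1/32 among Nieves, Lucia, Diego, Beatriz.
Nieves is living and takes 1/32.
Lucia is living and takes 1/32.
Diego is living and takes 1/32.
Beatriz is living and takes 1/32.
Elena is living and takes 1/8.
Teodoro is living and takes 1/4.
Yago is living and takes 1/4.
Octavio is living and takes 1/4.

Beatriz 1/32; Diego 1/32; Elena 1/8; Lucia 1/32; Nieves 1/32; Octavio 1/4; Teodoro 1/4; Yago 1/4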